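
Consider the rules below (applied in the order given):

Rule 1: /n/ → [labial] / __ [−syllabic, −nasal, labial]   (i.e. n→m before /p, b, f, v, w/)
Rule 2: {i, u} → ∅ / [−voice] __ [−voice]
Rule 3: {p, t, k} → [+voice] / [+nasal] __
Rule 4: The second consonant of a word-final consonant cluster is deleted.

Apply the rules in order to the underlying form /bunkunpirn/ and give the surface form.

Rule 1 (nasal place assimilation): /n/ precedes the labial consonant /p/, so it assimilates in place to [m]. /bunkunpirn/ → bunkumpirn.
Rule 2 (high vowel syncope): no segment meets the environment; /bunkumpirn/ is unchanged.
Rule 3 (post-nasal voicing): /k/ is a voiceless stop immediately after the nasal /n/, so it voices to [g]. /p/ is a voiceless stop immediately after the nasal /m/, so it voices to [b]. /bunkumpirn/ → bungumbirn.
Rule 4 (final cluster simplification): /n/ is the second consonant of a word-final cluster /rn/, so it deletes. /bungumbirn/ → bungumbir.

bungumbir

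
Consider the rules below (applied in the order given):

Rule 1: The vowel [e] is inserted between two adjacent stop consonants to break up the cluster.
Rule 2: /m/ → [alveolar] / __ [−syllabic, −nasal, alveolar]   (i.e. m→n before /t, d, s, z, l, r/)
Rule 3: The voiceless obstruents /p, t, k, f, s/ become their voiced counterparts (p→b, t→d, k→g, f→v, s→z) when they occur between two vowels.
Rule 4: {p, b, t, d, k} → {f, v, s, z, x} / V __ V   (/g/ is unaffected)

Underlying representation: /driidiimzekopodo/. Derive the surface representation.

driiziinzegovozo

Rule 1 (stop-cluster e-epenthesis): no segment meets the environment; /driidiimzekopodo/ is unchanged.
Rule 2 (nasal place assimilation): /m/ precedes the alveolar consonant /z/, so it assimilates in place to [n]. /driidiimzekopodo/ → driidiinzekopodo.
Rule 3 (intervocalic voicing): /k/ is a voiceless obstruent between vowels /e/ and /o/, so it voices to [g]. /p/ is a voiceless obstruent between vowels /o/ and /o/, so it voices to [b]. /driidiinzekopodo/ → driidiinzegobodo.
Rule 4 (intervocalic spirantization): /d/ is a stop between vowels /i/ and /i/, so it spirantizes to the fricative [z]. /b/ is a stop between vowels /o/ and /o/, so it spirantizes to the fricative [v]. /d/ is a stop between vowels /o/ and /o/, so it spirantizes to the fricative [z]. /driidiinzegobodo/ → driiziinzegovozo.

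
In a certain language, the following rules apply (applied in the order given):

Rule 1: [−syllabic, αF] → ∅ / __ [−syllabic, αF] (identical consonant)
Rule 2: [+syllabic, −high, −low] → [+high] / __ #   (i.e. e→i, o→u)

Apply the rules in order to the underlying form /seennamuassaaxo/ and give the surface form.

Rule 1 (degemination): /nn/ is a geminate; the first /n/ deletes. /ss/ is a geminate; the first /s/ deletes. /seennamuassaaxo/ → seenamuasaaxo.
Rule 2 (final vowel raising): /o/ is a mid vowel in word-final position, so it raises to [u]. /seenamuasaaxo/ → seenamuasaaxu.

seenamuasaaxu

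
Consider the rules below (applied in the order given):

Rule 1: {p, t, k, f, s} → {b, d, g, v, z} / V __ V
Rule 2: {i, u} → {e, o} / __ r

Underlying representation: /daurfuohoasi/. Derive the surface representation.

daorfuohoazi

Rule 1 (intervocalic voicing): /s/ is a voiceless obstruent between vowels /a/ and /i/, so it voices to [z]. /daurfuohoasi/ → daurfuohoazi.
Rule 2 (pre-rhotic lowering): /u/ is a high vowel immediately before /r/, so it lowers to [o]. /daurfuohoazi/ → daorfuohoazi.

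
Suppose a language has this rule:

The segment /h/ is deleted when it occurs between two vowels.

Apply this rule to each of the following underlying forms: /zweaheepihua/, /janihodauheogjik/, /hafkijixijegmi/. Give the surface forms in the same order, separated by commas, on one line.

/zweaheepihua/: /h/ occurs between vowels /a/ and /e/, so it deletes. /h/ occurs between vowels /i/ and /u/, so it deletes. → [zweaeepiua].
/janihodauheogjik/: /h/ occurs between vowels /i/ and /o/, so it deletes. /h/ occurs between vowels /u/ and /e/, so it deletes. → [janiodaueogjik].
/hafkijixijegmi/: the rule's environment is not met; surfaces unchanged as [hafkijixijegmi].

zweaeepiua, janiodaueogjik, hafkijixijegmi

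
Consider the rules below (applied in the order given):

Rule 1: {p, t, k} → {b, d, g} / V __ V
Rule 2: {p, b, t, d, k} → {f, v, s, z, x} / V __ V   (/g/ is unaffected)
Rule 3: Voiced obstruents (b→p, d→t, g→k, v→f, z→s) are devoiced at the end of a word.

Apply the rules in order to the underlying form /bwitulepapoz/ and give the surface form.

Rule 1 (intervocalic voicing): /t/ is a voiceless stop between vowels /i/ and /u/, so it voices to [d]. /p/ is a voiceless stop between vowels /e/ and /a/, so it voices to [b]. /p/ is a voiceless stop between vowels /a/ and /o/, so it voices to [b]. /bwitulepapoz/ → bwidulebaboz.
Rule 2 (intervocalic spirantization): /d/ is a stop between vowels /i/ and /u/, so it spirantizes to the fricative [z]. /b/ is a stop between vowels /e/ and /a/, so it spirantizes to the fricative [v]. /b/ is a stop between vowels /a/ and /o/, so it spirantizes to the fricative [v]. /bwidulebaboz/ → bwizulevavoz.
Rule 3 (final devoicing): /z/ is a voiced obstruent in word-final position, so it devoices to [s]. /bwizulevavoz/ → bwizulevavos.

bwizulevavos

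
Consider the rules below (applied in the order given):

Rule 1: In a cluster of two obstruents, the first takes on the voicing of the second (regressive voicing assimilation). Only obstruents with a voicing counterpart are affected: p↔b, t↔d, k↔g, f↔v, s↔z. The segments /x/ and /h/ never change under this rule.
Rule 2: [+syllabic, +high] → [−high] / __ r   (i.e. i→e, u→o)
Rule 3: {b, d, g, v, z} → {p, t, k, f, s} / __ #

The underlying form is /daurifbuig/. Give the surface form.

Rule 1 (regressive voicing assimilation): /f/ precedes the voiced obstruent /b/, so it voices to [v] by assimilation. /daurifbuig/ → daurivbuig.
Rule 2 (pre-rhotic lowering): /u/ is a high vowel immediately before /r/, so it lowers to [o]. /daurivbuig/ → daorivbuig.
Rule 3 (final devoicing): /g/ is a voiced obstruent in word-final position, so it devoices to [k]. /daorivbuig/ → daorivbuik.

daorivbuik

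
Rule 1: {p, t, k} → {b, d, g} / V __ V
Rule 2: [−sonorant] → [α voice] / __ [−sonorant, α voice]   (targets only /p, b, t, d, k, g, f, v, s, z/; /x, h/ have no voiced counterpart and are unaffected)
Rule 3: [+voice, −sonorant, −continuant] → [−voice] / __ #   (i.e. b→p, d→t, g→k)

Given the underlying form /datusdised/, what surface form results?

Rule 1 (intervocalic voicing): /t/ is a voiceless stop between vowels /a/ and /u/, so it voices to [d]. /datusdised/ → dadusdised.
Rule 2 (regressive voicing assimilation): /s/ precedes the voiced obstruent /d/, so it voices to [z] by assimilation. /dadusdised/ → daduzdised.
Rule 3 (final devoicing): /d/ is a voiced stop in word-final position, so it devoices to [t]. /daduzdised/ → daduzdiset.

daduzdiset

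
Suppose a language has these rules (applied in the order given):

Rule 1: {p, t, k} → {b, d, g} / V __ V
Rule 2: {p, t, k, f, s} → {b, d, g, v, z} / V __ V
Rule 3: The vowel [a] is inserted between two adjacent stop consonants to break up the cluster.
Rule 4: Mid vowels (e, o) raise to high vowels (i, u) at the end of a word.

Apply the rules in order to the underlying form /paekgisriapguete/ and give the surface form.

Rule 1 (intervocalic voicing): /t/ is a voiceless stop between vowels /e/ and /e/, so it voices to [d]. /paekgisriapguete/ → paekgisriapguede.
Rule 2 (intervocalic voicing): no segment meets the environment; /paekgisriapguede/ is unchanged.
Rule 3 (stop-cluster a-epenthesis): /k/ and /g/ form a stop–stop cluster, so [a] is inserted between them. /p/ and /g/ form a stop–stop cluster, so [a] is inserted between them. /paekgisriapguede/ → paekagisriapaguede.
Rule 4 (final vowel raising): /e/ is a mid vowel in word-final position, so it raises to [i]. /paekagisriapaguede/ → paekagisriapaguedi.

paekagisriapaguedi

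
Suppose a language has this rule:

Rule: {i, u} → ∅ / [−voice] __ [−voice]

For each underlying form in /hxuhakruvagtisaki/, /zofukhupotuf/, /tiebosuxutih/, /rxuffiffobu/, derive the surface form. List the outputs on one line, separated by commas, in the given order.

hxhakruvagtsaki, zofkhpotf, tiebosxth, rxffffobu

/hxuhakruvagtisaki/: /u/ is a high vowel flanked by voiceless consonants /x/ and /h/, so it deletes. /i/ is a high vowel flanked by voiceless consonants /t/ and /s/, so it deletes. → [hxhakruvagtsaki].
/zofukhupotuf/: /u/ is a high vowel flanked by voiceless consonants /f/ and /k/, so it deletes. /u/ is a high vowel flanked by voiceless consonants /h/ and /p/, so it deletes. /u/ is a high vowel flanked by voiceless consonants /t/ and /f/, so it deletes. → [zofkhpotf].
/tiebosuxutih/: /u/ is a high vowel flanked by voiceless consonants /s/ and /x/, so it deletes. /u/ is a high vowel flanked by voiceless consonants /x/ and /t/, so it deletes. /i/ is a high vowel flanked by voiceless consonants /t/ and /h/, so it deletes. → [tiebosxth].
/rxuffiffobu/: /u/ is a high vowel flanked by voiceless consonants /x/ and /f/, so it deletes. /i/ is a high vowel flanked by voiceless consonants /f/ and /f/, so it deletes. → [rxffffobu].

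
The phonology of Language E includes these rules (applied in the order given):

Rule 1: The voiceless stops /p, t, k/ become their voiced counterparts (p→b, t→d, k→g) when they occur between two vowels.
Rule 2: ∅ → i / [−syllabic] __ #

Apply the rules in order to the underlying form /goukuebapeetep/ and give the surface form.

gouguebabeedepi

Rule 1 (intervocalic voicing): /k/ is a voiceless stop between vowels /u/ and /u/, so it voices to [g]. /p/ is a voiceless stop between vowels /a/ and /e/, so it voices to [b]. /t/ is a voiceless stop between vowels /e/ and /e/, so it voices to [d]. /goukuebapeetep/ → gouguebabeedep.
Rule 2 (final i-epenthesis): the form ends in the consonant /p/, so [i] is inserted word-finally. /gouguebabeedep/ → gouguebabeedepi.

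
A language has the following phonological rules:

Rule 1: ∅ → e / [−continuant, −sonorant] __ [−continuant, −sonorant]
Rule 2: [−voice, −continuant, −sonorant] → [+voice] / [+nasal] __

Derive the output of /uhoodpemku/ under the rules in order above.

uhoodepemgu

Rule 1 (stop-cluster e-epenthesis): /d/ and /p/ form a stop–stop cluster, so [e] is inserted between them. /uhoodpemku/ → uhoodepemku.
Rule 2 (post-nasal voicing): /k/ is a voiceless stop immediately after the nasal /m/, so it voices to [g]. /uhoodepemku/ → uhoodepemgu.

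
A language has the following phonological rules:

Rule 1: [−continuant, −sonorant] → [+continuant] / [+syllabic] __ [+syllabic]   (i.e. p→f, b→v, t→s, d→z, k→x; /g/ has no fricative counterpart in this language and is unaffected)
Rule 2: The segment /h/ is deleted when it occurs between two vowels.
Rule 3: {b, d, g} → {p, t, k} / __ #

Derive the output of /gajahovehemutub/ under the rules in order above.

gajaoveemusup

Rule 1 (intervocalic spirantization): /t/ is a stop between vowels /u/ and /u/, so it spirantizes to the fricative [s]. /gajahovehemutub/ → gajahovehemusub.
Rule 2 (intervocalic h-deletion): /h/ occurs between vowels /a/ and /o/, so it deletes. /h/ occurs between vowels /e/ and /e/, so it deletes. /gajahovehemusub/ → gajaoveemusub.
Rule 3 (final devoicing): /b/ is a voiced stop in word-final position, so it devoices to [p]. /gajaoveemusub/ → gajaoveemusup.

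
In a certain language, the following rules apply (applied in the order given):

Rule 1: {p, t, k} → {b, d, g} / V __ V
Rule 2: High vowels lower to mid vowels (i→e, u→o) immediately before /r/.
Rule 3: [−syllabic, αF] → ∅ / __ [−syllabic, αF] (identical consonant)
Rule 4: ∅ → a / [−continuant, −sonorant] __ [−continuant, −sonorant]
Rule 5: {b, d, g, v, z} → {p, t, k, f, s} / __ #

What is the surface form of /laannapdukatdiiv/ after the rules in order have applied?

Rule 1 (intervocalic voicing): /k/ is a voiceless stop between vowels /u/ and /a/, so it voices to [g]. /laannapdukatdiiv/ → laannapdugatdiiv.
Rule 2 (pre-rhotic lowering): no segment meets the environment; /laannapdugatdiiv/ is unchanged.
Rule 3 (degemination): /nn/ is a geminate; the first /n/ deletes. /laannapdugatdiiv/ → laanapdugatdiiv.
Rule 4 (stop-cluster a-epenthesis): /p/ and /d/ form a stop–stop cluster, so [a] is inserted between them. /t/ and /d/ form a stop–stop cluster, so [a] is inserted between them. /laanapdugatdiiv/ → laanapadugatadiiv.
Rule 5 (final devoicing): /v/ is a voiced obstruent in word-final position, so it devoices to [f]. /laanapadugatadiiv/ → laanapadugatadiif.

laanapadugatadiif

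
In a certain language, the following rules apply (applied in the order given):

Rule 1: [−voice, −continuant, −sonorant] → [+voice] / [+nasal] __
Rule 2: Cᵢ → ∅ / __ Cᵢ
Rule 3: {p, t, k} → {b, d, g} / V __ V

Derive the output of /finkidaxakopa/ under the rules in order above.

Rule 1 (post-nasal voicing): /k/ is a voiceless stop immediately after the nasal /n/, so it voices to [g]. /finkidaxakopa/ → fingidaxakopa.
Rule 2 (degemination): no segment meets the environment; /fingidaxakopa/ is unchanged.
Rule 3 (intervocalic voicing): /k/ is a voiceless stop between vowels /a/ and /o/, so it voices to [g]. /p/ is a voiceless stop between vowels /o/ and /a/, so it voices to [b]. /fingidaxakopa/ → fingidaxagoba.

fingidaxagoba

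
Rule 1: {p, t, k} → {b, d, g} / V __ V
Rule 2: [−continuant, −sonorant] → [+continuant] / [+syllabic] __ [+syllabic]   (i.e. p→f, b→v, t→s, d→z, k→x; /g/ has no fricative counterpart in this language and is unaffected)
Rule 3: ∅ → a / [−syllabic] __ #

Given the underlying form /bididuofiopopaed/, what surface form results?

bizizuofiovovaeda

Rule 1 (intervocalic voicing): /p/ is a voiceless stop between vowels /o/ and /o/, so it voices to [b]. /p/ is a voiceless stop between vowels /o/ and /a/, so it voices to [b]. /bididuofiopopaed/ → bididuofiobobaed.
Rule 2 (intervocalic spirantization): /d/ is a stop between vowels /i/ and /i/, so it spirantizes to the fricative [z]. /d/ is a stop between vowels /i/ and /u/, so it spirantizes to the fricative [z]. /b/ is a stop between vowels /o/ and /o/, so it spirantizes to the fricative [v]. /b/ is a stop between vowels /o/ and /a/, so it spirantizes to the fricative [v]. /bididuofiobobaed/ → bizizuofiovovaed.
Rule 3 (final a-epenthesis): the form ends in the consonant /d/, so [a] is inserted word-finally. /bizizuofiovovaed/ → bizizuofiovovaeda.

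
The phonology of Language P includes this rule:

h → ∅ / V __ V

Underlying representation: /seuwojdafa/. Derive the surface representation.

No segment of /seuwojdafa/ meets the structural description of the rule, so the form surfaces unchanged.

seuwojdafa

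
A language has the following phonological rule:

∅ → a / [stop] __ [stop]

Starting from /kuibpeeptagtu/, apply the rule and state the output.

/b/ and /p/ form a stop–stop cluster, so [a] is inserted between them.
/p/ and /t/ form a stop–stop cluster, so [a] is inserted between them.
/g/ and /t/ form a stop–stop cluster, so [a] is inserted between them.
Surface form: [kuibapeepatagatu].

kuibapeepatagatu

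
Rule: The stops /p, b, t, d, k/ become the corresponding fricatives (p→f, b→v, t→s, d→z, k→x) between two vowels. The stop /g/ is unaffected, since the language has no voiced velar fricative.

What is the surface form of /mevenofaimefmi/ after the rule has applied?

mevenofaimefmi

No segment of /mevenofaimefmi/ meets the structural description of the rule, so the form surfaces unchanged.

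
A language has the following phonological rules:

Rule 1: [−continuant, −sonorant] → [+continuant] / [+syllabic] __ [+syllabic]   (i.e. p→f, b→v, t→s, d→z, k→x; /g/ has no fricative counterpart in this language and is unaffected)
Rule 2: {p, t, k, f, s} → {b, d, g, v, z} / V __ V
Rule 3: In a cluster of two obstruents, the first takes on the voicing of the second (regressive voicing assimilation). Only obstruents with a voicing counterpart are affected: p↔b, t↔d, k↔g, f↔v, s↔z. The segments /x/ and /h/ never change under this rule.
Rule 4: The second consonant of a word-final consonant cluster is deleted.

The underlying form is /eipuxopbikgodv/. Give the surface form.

Rule 1 (intervocalic spirantization): /p/ is a stop between vowels /i/ and /u/, so it spirantizes to the fricative [f]. /eipuxopbikgodv/ → eifuxopbikgodv.
Rule 2 (intervocalic voicing): /f/ is a voiceless obstruent between vowels /i/ and /u/, so it voices to [v]. /eifuxopbikgodv/ → eivuxopbikgodv.
Rule 3 (regressive voicing assimilation): /p/ precedes the voiced obstruent /b/, so it voices to [b] by assimilation. /k/ precedes the voiced obstruent /g/, so it voices to [g] by assimilation. /eivuxopbikgodv/ → eivuxobbiggodv.
Rule 4 (final cluster simplification): /v/ is the second consonant of a word-final cluster /dv/, so it deletes. /eivuxobbiggodv/ → eivuxobbiggod.

eivuxobbiggod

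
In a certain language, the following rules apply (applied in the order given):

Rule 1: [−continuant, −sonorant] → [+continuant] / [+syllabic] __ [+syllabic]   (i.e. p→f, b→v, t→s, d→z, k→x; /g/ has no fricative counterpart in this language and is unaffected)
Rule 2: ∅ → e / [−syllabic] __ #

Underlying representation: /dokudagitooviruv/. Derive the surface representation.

doxuzagisooviruve

Rule 1 (intervocalic spirantization): /k/ is a stop between vowels /o/ and /u/, so it spirantizes to the fricative [x]. /d/ is a stop between vowels /u/ and /a/, so it spirantizes to the fricative [z]. /t/ is a stop between vowels /i/ and /o/, so it spirantizes to the fricative [s]. /dokudagitooviruv/ → doxuzagisooviruv.
Rule 2 (final e-epenthesis): the form ends in the consonant /v/, so [e] is inserted word-finally. /doxuzagisooviruv/ → doxuzagisooviruve.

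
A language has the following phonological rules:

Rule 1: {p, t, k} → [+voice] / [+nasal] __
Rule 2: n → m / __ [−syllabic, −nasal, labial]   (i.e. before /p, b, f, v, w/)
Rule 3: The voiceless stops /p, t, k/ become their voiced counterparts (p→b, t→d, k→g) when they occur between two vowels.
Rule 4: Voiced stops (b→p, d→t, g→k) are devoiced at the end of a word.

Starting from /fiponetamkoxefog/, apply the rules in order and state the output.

Rule 1 (post-nasal voicing): /k/ is a voiceless stop immediately after the nasal /m/, so it voices to [g]. /fiponetamkoxefog/ → fiponetamgoxefog.
Rule 2 (nasal place assimilation): no segment meets the environment; /fiponetamgoxefog/ is unchanged.
Rule 3 (intervocalic voicing): /p/ is a voiceless stop between vowels /i/ and /o/, so it voices to [b]. /t/ is a voiceless stop between vowels /e/ and /a/, so it voices to [d]. /fiponetamgoxefog/ → fibonedamgoxefog.
Rule 4 (final devoicing): /g/ is a voiced stop in word-final position, so it devoices to [k]. /fibonedamgoxefog/ → fibonedamgoxefok.

fibonedamgoxefok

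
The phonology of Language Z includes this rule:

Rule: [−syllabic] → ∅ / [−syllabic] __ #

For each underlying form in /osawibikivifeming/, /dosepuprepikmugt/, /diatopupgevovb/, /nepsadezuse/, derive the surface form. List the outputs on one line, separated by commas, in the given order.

/osawibikivifeming/: /g/ is the second consonant of a word-final cluster /ng/, so it deletes. → [osawibikivifemin].
/dosepuprepikmugt/: /t/ is the second consonant of a word-final cluster /gt/, so it deletes. → [dosepuprepikmug].
/diatopupgevovb/: /b/ is the second consonant of a word-final cluster /vb/, so it deletes. → [diatopupgevov].
/nepsadezuse/: the rule's environment is not met; surfaces unchanged as [nepsadezuse].

osawibikivifemin, dosepuprepikmug, diatopupgevov, nepsadezuse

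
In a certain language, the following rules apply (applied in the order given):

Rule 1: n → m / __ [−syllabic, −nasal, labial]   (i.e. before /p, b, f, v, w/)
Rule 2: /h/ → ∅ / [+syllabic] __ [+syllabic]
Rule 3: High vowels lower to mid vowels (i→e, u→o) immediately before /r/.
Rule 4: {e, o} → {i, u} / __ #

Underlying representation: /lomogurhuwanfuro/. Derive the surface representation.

Rule 1 (nasal place assimilation): /n/ precedes the labial consonant /f/, so it assimilates in place to [m]. /lomogurhuwanfuro/ → lomogurhuwamfuro.
Rule 2 (intervocalic h-deletion): no segment meets the environment; /lomogurhuwamfuro/ is unchanged.
Rule 3 (pre-rhotic lowering): /u/ is a high vowel immediately before /r/, so it lowers to [o]. /u/ is a high vowel immediately before /r/, so it lowers to [o]. /lomogurhuwamfuro/ → lomogorhuwamforo.
Rule 4 (final vowel raising): /o/ is a mid vowel in word-final position, so it raises to [u]. /lomogorhuwamforo/ → lomogorhuwamforu.

lomogorhuwamforu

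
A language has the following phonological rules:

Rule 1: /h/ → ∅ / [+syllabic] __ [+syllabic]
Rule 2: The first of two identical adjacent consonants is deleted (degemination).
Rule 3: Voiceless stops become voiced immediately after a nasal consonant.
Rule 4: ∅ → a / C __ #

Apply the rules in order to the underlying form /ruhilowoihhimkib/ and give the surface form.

ruilowoihimgiba

Rule 1 (intervocalic h-deletion): /h/ occurs between vowels /u/ and /i/, so it deletes. /ruhilowoihhimkib/ → ruilowoihhimkib.
Rule 2 (degemination): /hh/ is a geminate; the first /h/ deletes. /ruilowoihhimkib/ → ruilowoihimkib.
Rule 3 (post-nasal voicing): /k/ is a voiceless stop immediately after the nasal /m/, so it voices to [g]. /ruilowoihimkib/ → ruilowoihimgib.
Rule 4 (final a-epenthesis): the form ends in the consonant /b/, so [a] is inserted word-finally. /ruilowoihimgib/ → ruilowoihimgiba.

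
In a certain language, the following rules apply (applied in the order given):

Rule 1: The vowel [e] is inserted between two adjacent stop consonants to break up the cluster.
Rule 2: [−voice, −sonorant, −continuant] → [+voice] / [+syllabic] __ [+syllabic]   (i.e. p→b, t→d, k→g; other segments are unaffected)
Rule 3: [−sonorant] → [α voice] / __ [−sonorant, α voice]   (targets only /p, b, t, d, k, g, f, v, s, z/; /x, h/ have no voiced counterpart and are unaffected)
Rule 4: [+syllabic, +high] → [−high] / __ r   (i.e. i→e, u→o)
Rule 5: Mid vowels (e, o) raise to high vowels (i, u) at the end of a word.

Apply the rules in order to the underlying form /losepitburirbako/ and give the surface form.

losebideborerbagu

Rule 1 (stop-cluster e-epenthesis): /t/ and /b/ form a stop–stop cluster, so [e] is inserted between them. /losepitburirbako/ → losepiteburirbako.
Rule 2 (intervocalic voicing): /p/ is a voiceless stop between vowels /e/ and /i/, so it voices to [b]. /t/ is a voiceless stop between vowels /i/ and /e/, so it voices to [d]. /k/ is a voiceless stop between vowels /a/ and /o/, so it voices to [g]. /losepiteburirbako/ → losebideburirbago.
Rule 3 (regressive voicing assimilation): no segment meets the environment; /losebideburirbago/ is unchanged.
Rule 4 (pre-rhotic lowering): /u/ is a high vowel immediately before /r/, so it lowers to [o]. /i/ is a high vowel immediately before /r/, so it lowers to [e]. /losebideburirbago/ → losebideborerbago.
Rule 5 (final vowel raising): /o/ is a mid vowel in word-final position, so it raises to [u]. /losebideborerbago/ → losebideborerbagu.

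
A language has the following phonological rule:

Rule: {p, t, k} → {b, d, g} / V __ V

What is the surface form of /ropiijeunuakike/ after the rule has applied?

robiijeunuagige

/p/ is a voiceless stop between vowels /o/ and /i/, so it voices to [b].
/k/ is a voiceless stop between vowels /a/ and /i/, so it voices to [g].
/k/ is a voiceless stop between vowels /i/ and /e/, so it voices to [g].
Surface form: [robiijeunuagige].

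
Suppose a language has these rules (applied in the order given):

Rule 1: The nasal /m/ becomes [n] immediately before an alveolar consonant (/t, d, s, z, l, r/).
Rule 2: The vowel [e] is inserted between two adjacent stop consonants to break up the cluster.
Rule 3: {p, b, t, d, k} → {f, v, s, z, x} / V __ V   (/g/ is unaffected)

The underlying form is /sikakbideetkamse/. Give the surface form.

sixaxevizeesexanse

Rule 1 (nasal place assimilation): /m/ precedes the alveolar consonant /s/, so it assimilates in place to [n]. /sikakbideetkamse/ → sikakbideetkanse.
Rule 2 (stop-cluster e-epenthesis): /k/ and /b/ form a stop–stop cluster, so [e] is inserted between them. /t/ and /k/ form a stop–stop cluster, so [e] is inserted between them. /sikakbideetkanse/ → sikakebideetekanse.
Rule 3 (intervocalic spirantization): /k/ is a stop between vowels /i/ and /a/, so it spirantizes to the fricative [x]. /k/ is a stop between vowels /a/ and /e/, so it spirantizes to the fricative [x]. /b/ is a stop between vowels /e/ and /i/, so it spirantizes to the fricative [v]. /d/ is a stop between vowels /i/ and /e/, so it spirantizes to the fricative [z]. /t/ is a stop between vowels /e/ and /e/, so it spirantizes to the fricative [s]. /k/ is a stop between vowels /e/ and /a/, so it spirantizes to the fricative [x]. /sikakebideetekanse/ → sixaxevizeesexanse.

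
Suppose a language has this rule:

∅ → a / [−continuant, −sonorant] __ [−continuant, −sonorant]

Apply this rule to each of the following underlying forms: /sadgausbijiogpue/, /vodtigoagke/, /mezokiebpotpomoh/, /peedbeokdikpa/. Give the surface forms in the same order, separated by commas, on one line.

sadagausbijiogapue, vodatigoagake, mezokiebapotapomoh, peedabeokadikapa

/sadgausbijiogpue/: /d/ and /g/ form a stop–stop cluster, so [a] is inserted between them. /g/ and /p/ form a stop–stop cluster, so [a] is inserted between them. → [sadagausbijiogapue].
/vodtigoagke/: /d/ and /t/ form a stop–stop cluster, so [a] is inserted between them. /g/ and /k/ form a stop–stop cluster, so [a] is inserted between them. → [vodatigoagake].
/mezokiebpotpomoh/: /b/ and /p/ form a stop–stop cluster, so [a] is inserted between them. /t/ and /p/ form a stop–stop cluster, so [a] is inserted between them. → [mezokiebapotapomoh].
/peedbeokdikpa/: /d/ and /b/ form a stop–stop cluster, so [a] is inserted between them. /k/ and /d/ form a stop–stop cluster, so [a] is inserted between them. /k/ and /p/ form a stop–stop cluster, so [a] is inserted between them. → [peedabeokadikapa].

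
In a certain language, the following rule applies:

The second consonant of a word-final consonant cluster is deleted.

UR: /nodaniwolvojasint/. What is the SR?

/t/ is the second consonant of a word-final cluster /nt/, so it deletes.
Surface form: [nodaniwolvojasin].

nodaniwolvojasin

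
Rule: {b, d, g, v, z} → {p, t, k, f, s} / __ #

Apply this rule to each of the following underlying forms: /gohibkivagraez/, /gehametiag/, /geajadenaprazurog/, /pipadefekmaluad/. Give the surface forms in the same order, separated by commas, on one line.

/gohibkivagraez/: /z/ is a voiced obstruent in word-final position, so it devoices to [s]. → [gohibkivagraes].
/gehametiag/: /g/ is a voiced obstruent in word-final position, so it devoices to [k]. → [gehametiak].
/geajadenaprazurog/: /g/ is a voiced obstruent in word-final position, so it devoices to [k]. → [geajadenaprazurok].
/pipadefekmaluad/: /d/ is a voiced obstruent in word-final position, so it devoices to [t]. → [pipadefekmaluat].

gohibkivagraes, gehametiak, geajadenaprazurok, pipadefekmaluat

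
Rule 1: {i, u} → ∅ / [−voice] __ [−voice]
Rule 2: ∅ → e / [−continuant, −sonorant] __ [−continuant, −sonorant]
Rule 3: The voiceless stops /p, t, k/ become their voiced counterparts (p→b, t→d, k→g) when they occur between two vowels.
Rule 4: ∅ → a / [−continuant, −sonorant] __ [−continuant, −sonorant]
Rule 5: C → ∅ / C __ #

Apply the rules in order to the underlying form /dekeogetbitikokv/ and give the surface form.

degeogedebidegok

Rule 1 (high vowel syncope): /i/ is a high vowel flanked by voiceless consonants /t/ and /k/, so it deletes. /dekeogetbitikokv/ → dekeogetbitkokv.
Rule 2 (stop-cluster e-epenthesis): /t/ and /b/ form a stop–stop cluster, so [e] is inserted between them. /t/ and /k/ form a stop–stop cluster, so [e] is inserted between them. /dekeogetbitkokv/ → dekeogetebitekokv.
Rule 3 (intervocalic voicing): /k/ is a voiceless stop between vowels /e/ and /e/, so it voices to [g]. /t/ is a voiceless stop between vowels /e/ and /e/, so it voices to [d]. /t/ is a voiceless stop between vowels /i/ and /e/, so it voices to [d]. /k/ is a voiceless stop between vowels /e/ and /o/, so it voices to [g]. /dekeogetebitekokv/ → degeogedebidegokv.
Rule 4 (stop-cluster a-epenthesis): no segment meets the environment; /degeogedebidegokv/ is unchanged.
Rule 5 (final cluster simplification): /v/ is the second consonant of a word-final cluster /kv/, so it deletes. /degeogedebidegokv/ → degeogedebidegok.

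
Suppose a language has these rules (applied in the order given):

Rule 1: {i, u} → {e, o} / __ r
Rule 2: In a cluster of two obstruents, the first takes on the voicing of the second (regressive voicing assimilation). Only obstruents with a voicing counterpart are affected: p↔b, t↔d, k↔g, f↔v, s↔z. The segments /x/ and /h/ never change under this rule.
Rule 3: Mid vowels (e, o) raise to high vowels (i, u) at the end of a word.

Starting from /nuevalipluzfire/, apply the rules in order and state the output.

nuevaliplusferi

Rule 1 (pre-rhotic lowering): /i/ is a high vowel immediately before /r/, so it lowers to [e]. /nuevalipluzfire/ → nuevalipluzfere.
Rule 2 (regressive voicing assimilation): /z/ precedes the voiceless obstruent /f/, so it devoices to [s] by assimilation. /nuevalipluzfere/ → nuevaliplusfere.
Rule 3 (final vowel raising): /e/ is a mid vowel in word-final position, so it raises to [i]. /nuevaliplusfere/ → nuevaliplusferi.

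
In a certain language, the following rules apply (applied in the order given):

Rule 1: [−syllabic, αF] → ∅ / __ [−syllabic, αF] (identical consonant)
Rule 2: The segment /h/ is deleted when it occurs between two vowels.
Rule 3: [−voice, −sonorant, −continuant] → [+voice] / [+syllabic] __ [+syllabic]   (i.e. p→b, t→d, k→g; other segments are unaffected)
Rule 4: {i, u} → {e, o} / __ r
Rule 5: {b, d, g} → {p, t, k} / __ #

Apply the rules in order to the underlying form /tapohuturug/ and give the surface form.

Rule 1 (degemination): no segment meets the environment; /tapohuturug/ is unchanged.
Rule 2 (intervocalic h-deletion): /h/ occurs between vowels /o/ and /u/, so it deletes. /tapohuturug/ → tapouturug.
Rule 3 (intervocalic voicing): /p/ is a voiceless stop between vowels /a/ and /o/, so it voices to [b]. /t/ is a voiceless stop between vowels /u/ and /u/, so it voices to [d]. /tapouturug/ → taboudurug.
Rule 4 (pre-rhotic lowering): /u/ is a high vowel immediately before /r/, so it lowers to [o]. /taboudurug/ → taboudorug.
Rule 5 (final devoicing): /g/ is a voiced stop in word-final position, so it devoices to [k]. /taboudorug/ → taboudoruk.

taboudoruk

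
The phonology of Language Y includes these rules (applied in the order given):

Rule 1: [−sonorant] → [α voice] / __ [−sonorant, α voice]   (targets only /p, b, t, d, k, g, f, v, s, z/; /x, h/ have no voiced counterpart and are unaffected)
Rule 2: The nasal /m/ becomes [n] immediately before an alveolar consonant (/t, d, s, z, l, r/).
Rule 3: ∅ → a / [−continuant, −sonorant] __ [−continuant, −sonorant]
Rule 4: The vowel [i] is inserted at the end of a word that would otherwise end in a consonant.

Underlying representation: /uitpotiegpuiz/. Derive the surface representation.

Rule 1 (regressive voicing assimilation): /g/ precedes the voiceless obstruent /p/, so it devoices to [k] by assimilation. /uitpotiegpuiz/ → uitpotiekpuiz.
Rule 2 (nasal place assimilation): no segment meets the environment; /uitpotiekpuiz/ is unchanged.
Rule 3 (stop-cluster a-epenthesis): /t/ and /p/ form a stop–stop cluster, so [a] is inserted between them. /k/ and /p/ form a stop–stop cluster, so [a] is inserted between them. /uitpotiekpuiz/ → uitapotiekapuiz.
Rule 4 (final i-epenthesis): the form ends in the consonant /z/, so [i] is inserted word-finally. /uitapotiekapuiz/ → uitapotiekapuizi.

uitapotiekapuizi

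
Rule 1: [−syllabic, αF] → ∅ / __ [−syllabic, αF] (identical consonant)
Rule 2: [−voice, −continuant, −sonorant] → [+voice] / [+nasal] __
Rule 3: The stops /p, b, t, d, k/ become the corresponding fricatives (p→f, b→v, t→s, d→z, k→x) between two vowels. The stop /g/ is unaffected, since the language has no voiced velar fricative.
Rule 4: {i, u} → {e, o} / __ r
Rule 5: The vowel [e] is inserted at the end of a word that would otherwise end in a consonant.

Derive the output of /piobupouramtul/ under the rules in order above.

Rule 1 (degemination): no segment meets the environment; /piobupouramtul/ is unchanged.
Rule 2 (post-nasal voicing): /t/ is a voiceless stop immediately after the nasal /m/, so it voices to [d]. /piobupouramtul/ → piobupouramdul.
Rule 3 (intervocalic spirantization): /b/ is a stop between vowels /o/ and /u/, so it spirantizes to the fricative [v]. /p/ is a stop between vowels /u/ and /o/, so it spirantizes to the fricative [f]. /piobupouramdul/ → piovufouramdul.
Rule 4 (pre-rhotic lowering): /u/ is a high vowel immediately before /r/, so it lowers to [o]. /piovufouramdul/ → piovufooramdul.
Rule 5 (final e-epenthesis): the form ends in the consonant /l/, so [e] is inserted word-finally. /piovufooramdul/ → piovufooramdule.

piovufooramdule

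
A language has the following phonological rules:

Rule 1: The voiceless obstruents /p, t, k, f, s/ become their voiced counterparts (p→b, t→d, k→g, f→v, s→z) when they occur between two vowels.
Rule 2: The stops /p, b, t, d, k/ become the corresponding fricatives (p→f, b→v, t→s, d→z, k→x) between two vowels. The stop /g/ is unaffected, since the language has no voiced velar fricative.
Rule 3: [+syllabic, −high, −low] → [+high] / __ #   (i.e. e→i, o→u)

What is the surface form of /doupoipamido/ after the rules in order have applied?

Rule 1 (intervocalic voicing): /p/ is a voiceless obstruent between vowels /u/ and /o/, so it voices to [b]. /p/ is a voiceless obstruent between vowels /i/ and /a/, so it voices to [b]. /doupoipamido/ → douboibamido.
Rule 2 (intervocalic spirantization): /b/ is a stop between vowels /u/ and /o/, so it spirantizes to the fricative [v]. /b/ is a stop between vowels /i/ and /a/, so it spirantizes to the fricative [v]. /d/ is a stop between vowels /i/ and /o/, so it spirantizes to the fricative [z]. /douboibamido/ → douvoivamizo.
Rule 3 (final vowel raising): /o/ is a mid vowel in word-final position, so it raises to [u]. /douvoivamizo/ → douvoivamizu.

douvoivamizu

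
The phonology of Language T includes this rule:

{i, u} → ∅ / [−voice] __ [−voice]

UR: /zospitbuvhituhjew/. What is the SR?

/i/ is a high vowel flanked by voiceless consonants /p/ and /t/, so it deletes.
/i/ is a high vowel flanked by voiceless consonants /h/ and /t/, so it deletes.
/u/ is a high vowel flanked by voiceless consonants /t/ and /h/, so it deletes.
The other instance of /u/ does not occur in the required environment and remains unchanged.
Surface form: [zosptbuvhthjew].

zosptbuvhthjew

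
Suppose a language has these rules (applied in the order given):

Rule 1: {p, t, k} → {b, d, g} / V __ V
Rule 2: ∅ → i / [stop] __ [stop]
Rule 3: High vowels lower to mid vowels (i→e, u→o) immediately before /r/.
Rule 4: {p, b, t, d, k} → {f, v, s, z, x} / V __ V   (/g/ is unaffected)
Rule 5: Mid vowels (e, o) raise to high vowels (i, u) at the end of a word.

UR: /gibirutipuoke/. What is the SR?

giveruzivuogi

Rule 1 (intervocalic voicing): /t/ is a voiceless stop between vowels /u/ and /i/, so it voices to [d]. /p/ is a voiceless stop between vowels /i/ and /u/, so it voices to [b]. /k/ is a voiceless stop between vowels /o/ and /e/, so it voices to [g]. /gibirutipuoke/ → gibirudibuoge.
Rule 2 (stop-cluster i-epenthesis): no segment meets the environment; /gibirudibuoge/ is unchanged.
Rule 3 (pre-rhotic lowering): /i/ is a high vowel immediately before /r/, so it lowers to [e]. /gibirudibuoge/ → giberudibuoge.
Rule 4 (intervocalic spirantization): /b/ is a stop between vowels /i/ and /e/, so it spirantizes to the fricative [v]. /d/ is a stop between vowels /u/ and /i/, so it spirantizes to the fricative [z]. /b/ is a stop between vowels /i/ and /u/, so it spirantizes to the fricative [v]. /giberudibuoge/ → giveruzivuoge.
Rule 5 (final vowel raising): /e/ is a mid vowel in word-final position, so it raises to [i]. /giveruzivuoge/ → giveruzivuogi.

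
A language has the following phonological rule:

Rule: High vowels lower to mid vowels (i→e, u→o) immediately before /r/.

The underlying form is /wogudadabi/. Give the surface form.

No segment of /wogudadabi/ meets the structural description of the rule, so the form surfaces unchanged.

wogudadabi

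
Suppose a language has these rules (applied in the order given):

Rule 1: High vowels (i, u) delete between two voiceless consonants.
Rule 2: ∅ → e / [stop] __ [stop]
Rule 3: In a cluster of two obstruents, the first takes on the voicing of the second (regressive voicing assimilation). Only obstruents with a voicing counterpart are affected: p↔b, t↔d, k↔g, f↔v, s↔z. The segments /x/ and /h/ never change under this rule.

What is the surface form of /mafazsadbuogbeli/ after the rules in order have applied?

mafassadebuogebeli

Rule 1 (high vowel syncope): no segment meets the environment; /mafazsadbuogbeli/ is unchanged.
Rule 2 (stop-cluster e-epenthesis): /d/ and /b/ form a stop–stop cluster, so [e] is inserted between them. /g/ and /b/ form a stop–stop cluster, so [e] is inserted between them. /mafazsadbuogbeli/ → mafazsadebuogebeli.
Rule 3 (regressive voicing assimilation): /z/ precedes the voiceless obstruent /s/, so it devoices to [s] by assimilation. /mafazsadebuogebeli/ → mafassadebuogebeli.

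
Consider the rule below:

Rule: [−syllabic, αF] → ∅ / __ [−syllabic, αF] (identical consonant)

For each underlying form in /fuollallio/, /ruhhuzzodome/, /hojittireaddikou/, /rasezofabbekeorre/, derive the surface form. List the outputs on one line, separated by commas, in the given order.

fuolalio, ruhuzodome, hojitireadikou, rasezofabekeore

/fuollallio/: /ll/ is a geminate; the first /l/ deletes. /ll/ is a geminate; the first /l/ deletes. → [fuolalio].
/ruhhuzzodome/: /hh/ is a geminate; the first /h/ deletes. /zz/ is a geminate; the first /z/ deletes. → [ruhuzodome].
/hojittireaddikou/: /tt/ is a geminate; the first /t/ deletes. /dd/ is a geminate; the first /d/ deletes. → [hojitireadikou].
/rasezofabbekeorre/: /bb/ is a geminate; the first /b/ deletes. /rr/ is a geminate; the first /r/ deletes. → [rasezofabekeore].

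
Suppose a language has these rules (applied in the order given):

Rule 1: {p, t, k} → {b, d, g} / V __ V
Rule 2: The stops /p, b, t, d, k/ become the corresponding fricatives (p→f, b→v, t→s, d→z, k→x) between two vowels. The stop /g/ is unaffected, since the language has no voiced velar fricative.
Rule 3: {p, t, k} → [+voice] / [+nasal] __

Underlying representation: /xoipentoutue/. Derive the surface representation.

xoivendouzue

Rule 1 (intervocalic voicing): /p/ is a voiceless stop between vowels /i/ and /e/, so it voices to [b]. /t/ is a voiceless stop between vowels /u/ and /u/, so it voices to [d]. /xoipentoutue/ → xoibentoudue.
Rule 2 (intervocalic spirantization): /b/ is a stop between vowels /i/ and /e/, so it spirantizes to the fricative [v]. /d/ is a stop between vowels /u/ and /u/, so it spirantizes to the fricative [z]. /xoibentoudue/ → xoiventouzue.
Rule 3 (post-nasal voicing): /t/ is a voiceless stop immediately after the nasal /n/, so it voices to [d]. /xoiventouzue/ → xoivendouzue.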